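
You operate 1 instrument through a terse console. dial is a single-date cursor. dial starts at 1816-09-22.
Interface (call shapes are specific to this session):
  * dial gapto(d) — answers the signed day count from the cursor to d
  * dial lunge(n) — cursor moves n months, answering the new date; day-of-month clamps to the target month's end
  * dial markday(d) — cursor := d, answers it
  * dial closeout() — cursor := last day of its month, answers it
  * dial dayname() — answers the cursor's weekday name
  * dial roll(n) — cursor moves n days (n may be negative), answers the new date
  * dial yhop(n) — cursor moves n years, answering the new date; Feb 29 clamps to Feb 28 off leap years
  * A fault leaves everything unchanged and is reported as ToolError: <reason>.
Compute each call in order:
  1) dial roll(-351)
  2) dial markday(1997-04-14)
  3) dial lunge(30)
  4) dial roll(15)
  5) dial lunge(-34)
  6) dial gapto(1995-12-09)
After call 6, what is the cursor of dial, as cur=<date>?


Answer: cur=1996-12-29

Derivation:
% dial roll n='-351'
:: 1815-10-07
% dial markday d='1997-04-14'
:: 1997-04-14
% dial lunge n='30'
:: 1999-10-14
% dial roll n='15'
:: 1999-10-29
% dial lunge n='-34'
:: 1996-12-29
% dial gapto d='1995-12-09'
:: -386


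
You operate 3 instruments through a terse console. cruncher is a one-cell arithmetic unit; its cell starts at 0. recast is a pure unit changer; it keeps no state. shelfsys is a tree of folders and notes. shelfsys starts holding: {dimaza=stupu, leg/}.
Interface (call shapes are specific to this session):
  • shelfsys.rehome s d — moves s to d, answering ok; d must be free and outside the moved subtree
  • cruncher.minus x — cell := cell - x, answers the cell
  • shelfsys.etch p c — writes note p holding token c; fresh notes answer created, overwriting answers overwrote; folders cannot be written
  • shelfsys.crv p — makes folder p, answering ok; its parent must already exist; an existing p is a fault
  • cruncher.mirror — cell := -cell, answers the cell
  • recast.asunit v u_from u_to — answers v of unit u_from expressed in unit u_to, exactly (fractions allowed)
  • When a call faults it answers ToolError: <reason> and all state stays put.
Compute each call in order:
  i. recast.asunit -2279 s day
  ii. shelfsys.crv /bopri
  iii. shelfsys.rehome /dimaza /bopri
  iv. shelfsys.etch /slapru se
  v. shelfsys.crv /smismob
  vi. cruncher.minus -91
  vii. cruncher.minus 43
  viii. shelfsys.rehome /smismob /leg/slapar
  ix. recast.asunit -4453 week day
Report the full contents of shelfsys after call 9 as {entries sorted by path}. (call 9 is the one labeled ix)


Answer: {bopri/, dimaza=stupu, leg/, leg/slapar/, slapru=se}

Derivation:
Step: asunit[v='-2279'; u_from='s'; u_to='day']
Result: -2279/86400
Step: crv[p='/bopri']
Result: ok
Step: rehome[s='/dimaza'; d='/bopri']
Result: ToolError: exists
Step: etch[p='/slapru'; c='se']
Result: created
Step: crv[p='/smismob']
Result: ok
Step: minus[x='-91']
Result: 91
Step: minus[x='43']
Result: 48
Step: rehome[s='/smismob'; d='/leg/slapar']
Result: ok
Step: asunit[v='-4453'; u_from='week'; u_to='day']
Result: -31171


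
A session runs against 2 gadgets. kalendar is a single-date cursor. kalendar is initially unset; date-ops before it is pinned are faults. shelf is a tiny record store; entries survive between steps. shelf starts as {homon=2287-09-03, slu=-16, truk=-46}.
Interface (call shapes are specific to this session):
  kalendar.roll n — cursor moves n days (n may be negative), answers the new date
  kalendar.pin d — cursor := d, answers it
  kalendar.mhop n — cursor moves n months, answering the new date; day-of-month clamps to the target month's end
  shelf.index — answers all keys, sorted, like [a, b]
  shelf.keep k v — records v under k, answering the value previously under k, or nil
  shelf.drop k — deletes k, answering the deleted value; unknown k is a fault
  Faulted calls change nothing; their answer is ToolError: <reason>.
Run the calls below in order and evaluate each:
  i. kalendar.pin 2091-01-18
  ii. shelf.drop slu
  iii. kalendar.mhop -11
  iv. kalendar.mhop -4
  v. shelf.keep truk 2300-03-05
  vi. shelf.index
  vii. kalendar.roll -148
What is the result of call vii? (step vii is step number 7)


Answer: 2089-05-23

Derivation:
! kalendar.pin(d: 2091-01-18) == 2091-01-18
! shelf.drop(k: slu) == -16
! kalendar.mhop(n: -11) == 2090-02-18
! kalendar.mhop(n: -4) == 2089-10-18
! shelf.keep(k: truk, v: 2300-03-05) == -46
! shelf.index() == [homon, truk]
! kalendar.roll(n: -148) == 2089-05-23


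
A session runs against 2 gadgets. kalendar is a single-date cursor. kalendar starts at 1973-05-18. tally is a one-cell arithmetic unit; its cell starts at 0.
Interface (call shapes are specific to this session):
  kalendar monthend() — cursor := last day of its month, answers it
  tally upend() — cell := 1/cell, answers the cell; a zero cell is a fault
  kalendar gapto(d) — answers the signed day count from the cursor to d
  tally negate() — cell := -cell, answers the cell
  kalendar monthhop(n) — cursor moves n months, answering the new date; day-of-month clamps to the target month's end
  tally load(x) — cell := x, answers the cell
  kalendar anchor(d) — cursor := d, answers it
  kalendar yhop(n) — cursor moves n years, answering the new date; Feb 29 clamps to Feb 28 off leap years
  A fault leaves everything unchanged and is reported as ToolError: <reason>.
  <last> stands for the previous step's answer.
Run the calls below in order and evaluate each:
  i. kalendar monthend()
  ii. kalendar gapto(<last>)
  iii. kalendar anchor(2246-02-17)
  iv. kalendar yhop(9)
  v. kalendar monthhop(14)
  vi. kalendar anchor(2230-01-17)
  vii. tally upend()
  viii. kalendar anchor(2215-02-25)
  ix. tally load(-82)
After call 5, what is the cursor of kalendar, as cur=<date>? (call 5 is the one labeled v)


·→ kalendar monthend()
·← 1973-05-31
·→ kalendar gapto(d→<last>)
·← 0
·→ kalendar anchor(d→2246-02-17)
·← 2246-02-17
·→ kalendar yhop(n→9)
·← 2255-02-17
·→ kalendar monthhop(n→14)
·← 2256-04-17
·→ kalendar anchor(d→2230-01-17)
·← 2230-01-17
·→ tally upend()
·← ToolError: reciprocal of zero
·→ kalendar anchor(d→2215-02-25)
·← 2215-02-25
·→ tally load(x→-82)
·← -82

Answer: cur=2256-04-17


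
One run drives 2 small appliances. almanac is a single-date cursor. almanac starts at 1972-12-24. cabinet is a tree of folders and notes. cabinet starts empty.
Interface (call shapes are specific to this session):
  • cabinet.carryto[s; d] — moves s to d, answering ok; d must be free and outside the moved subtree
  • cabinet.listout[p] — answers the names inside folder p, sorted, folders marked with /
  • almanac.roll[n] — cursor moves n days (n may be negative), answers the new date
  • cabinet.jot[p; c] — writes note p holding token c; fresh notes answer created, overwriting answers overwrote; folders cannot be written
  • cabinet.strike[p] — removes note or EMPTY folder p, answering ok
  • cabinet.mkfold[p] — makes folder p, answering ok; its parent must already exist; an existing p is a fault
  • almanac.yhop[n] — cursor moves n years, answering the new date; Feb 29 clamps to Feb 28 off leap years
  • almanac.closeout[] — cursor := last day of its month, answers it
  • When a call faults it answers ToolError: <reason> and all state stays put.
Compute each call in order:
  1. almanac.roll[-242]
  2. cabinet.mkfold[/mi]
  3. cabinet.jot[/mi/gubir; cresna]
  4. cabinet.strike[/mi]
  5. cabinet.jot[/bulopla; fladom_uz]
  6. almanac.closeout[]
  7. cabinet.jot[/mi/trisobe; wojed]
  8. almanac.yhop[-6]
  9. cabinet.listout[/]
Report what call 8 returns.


Then roll(n='-242'), giving 1972-04-26.
I use mkfold(p='/mi'), and get ok.
Invoking jot(p='/mi/gubir', c='cresna'), giving created.
I invoke strike(p='/mi'), — result: ToolError: not empty.
Next I call jot(p='/bulopla', c='fladom_uz'), yielding created.
I call closeout(), → 1972-04-30.
I try jot(p='/mi/trisobe', c='wojed'), and see created.
Invoking yhop(n='-6'), which returns 1966-04-30.
I call listout(p='/'), → [bulopla, mi/].

Answer: 1966-04-30


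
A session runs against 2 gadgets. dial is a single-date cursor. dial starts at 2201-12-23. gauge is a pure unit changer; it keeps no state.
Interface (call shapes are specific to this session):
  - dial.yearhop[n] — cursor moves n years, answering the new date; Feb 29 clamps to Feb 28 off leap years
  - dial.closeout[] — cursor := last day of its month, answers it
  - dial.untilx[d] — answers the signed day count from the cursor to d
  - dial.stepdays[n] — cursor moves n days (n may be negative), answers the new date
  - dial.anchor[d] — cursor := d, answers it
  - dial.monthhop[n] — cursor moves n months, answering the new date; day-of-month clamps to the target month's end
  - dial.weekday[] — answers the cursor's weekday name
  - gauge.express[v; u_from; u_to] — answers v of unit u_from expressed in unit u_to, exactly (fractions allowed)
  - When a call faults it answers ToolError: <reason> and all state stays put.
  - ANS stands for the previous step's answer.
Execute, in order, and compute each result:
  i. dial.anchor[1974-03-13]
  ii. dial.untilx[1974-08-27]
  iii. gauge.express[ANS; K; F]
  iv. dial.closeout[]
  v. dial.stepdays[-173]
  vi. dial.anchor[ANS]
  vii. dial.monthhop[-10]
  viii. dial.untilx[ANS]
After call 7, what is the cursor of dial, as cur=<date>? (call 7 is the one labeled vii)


% dial.anchor d: 1974-03-13
= 1974-03-13
% dial.untilx d: 1974-08-27
= 167
% gauge.express v: ANS u_from: K u_to: F
= -15907/100
% dial.closeout
= 1974-03-31
% dial.stepdays n: -173
= 1973-10-09
% dial.anchor d: ANS
= 1973-10-09
% dial.monthhop n: -10
= 1972-12-09
% dial.untilx d: ANS
= 0

Answer: cur=1972-12-09


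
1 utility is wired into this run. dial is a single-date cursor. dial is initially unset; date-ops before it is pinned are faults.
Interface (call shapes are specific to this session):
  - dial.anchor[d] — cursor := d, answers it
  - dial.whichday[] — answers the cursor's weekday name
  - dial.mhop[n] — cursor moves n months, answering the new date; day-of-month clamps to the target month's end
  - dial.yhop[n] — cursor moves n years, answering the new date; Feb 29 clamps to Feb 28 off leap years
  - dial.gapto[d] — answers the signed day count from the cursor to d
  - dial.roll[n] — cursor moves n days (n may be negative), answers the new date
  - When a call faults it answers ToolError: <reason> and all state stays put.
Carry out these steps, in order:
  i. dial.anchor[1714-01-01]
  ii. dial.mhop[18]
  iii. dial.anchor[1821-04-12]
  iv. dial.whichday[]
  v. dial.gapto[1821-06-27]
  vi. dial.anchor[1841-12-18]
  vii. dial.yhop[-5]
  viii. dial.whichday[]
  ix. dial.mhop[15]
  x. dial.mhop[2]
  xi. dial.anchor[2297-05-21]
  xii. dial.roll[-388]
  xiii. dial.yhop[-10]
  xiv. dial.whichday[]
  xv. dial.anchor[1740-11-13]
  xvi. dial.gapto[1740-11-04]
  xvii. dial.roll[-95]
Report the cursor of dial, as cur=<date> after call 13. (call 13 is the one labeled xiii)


Answer: cur=2286-04-28

Derivation:
% anchor d: 1714-01-01
[out] 1714-01-01
% mhop n: 18
[out] 1715-07-01
% anchor d: 1821-04-12
[out] 1821-04-12
% whichday
[out] Thursday
% gapto d: 1821-06-27
[out] 76
% anchor d: 1841-12-18
[out] 1841-12-18
% yhop n: -5
[out] 1836-12-18
% whichday
[out] Sunday
% mhop n: 15
[out] 1838-03-18
% mhop n: 2
[out] 1838-05-18
% anchor d: 2297-05-21
[out] 2297-05-21
% roll n: -388
[out] 2296-04-28
% yhop n: -10
[out] 2286-04-28
% whichday
[out] Wednesday
% anchor d: 1740-11-13
[out] 1740-11-13
% gapto d: 1740-11-04
[out] -9
% roll n: -95
[out] 1740-08-10


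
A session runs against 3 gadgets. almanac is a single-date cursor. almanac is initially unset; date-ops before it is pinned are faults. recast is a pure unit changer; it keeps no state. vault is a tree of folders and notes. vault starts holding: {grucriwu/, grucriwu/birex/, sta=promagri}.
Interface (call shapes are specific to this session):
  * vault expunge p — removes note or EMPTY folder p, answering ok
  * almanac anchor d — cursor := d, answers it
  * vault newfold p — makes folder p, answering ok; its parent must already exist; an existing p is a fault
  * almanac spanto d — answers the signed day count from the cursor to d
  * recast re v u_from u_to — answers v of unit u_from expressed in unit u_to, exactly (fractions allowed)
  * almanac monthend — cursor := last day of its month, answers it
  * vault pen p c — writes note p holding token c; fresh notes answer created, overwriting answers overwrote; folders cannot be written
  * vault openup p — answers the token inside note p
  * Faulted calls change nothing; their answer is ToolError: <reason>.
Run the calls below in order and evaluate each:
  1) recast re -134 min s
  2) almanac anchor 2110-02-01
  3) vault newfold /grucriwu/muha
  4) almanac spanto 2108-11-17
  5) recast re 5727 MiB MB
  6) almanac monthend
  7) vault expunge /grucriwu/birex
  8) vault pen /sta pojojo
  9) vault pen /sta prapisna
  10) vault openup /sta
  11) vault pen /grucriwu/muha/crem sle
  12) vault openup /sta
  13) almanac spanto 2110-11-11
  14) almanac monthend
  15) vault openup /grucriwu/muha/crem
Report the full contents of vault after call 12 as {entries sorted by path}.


Answer: {grucriwu/, grucriwu/muha/, grucriwu/muha/crem=sle, sta=prapisna}

Derivation:
Now I run recast re on -134, min, s, and get -8040.
Now I run almanac anchor on 2110-02-01, and see 2110-02-01.
Next I call vault newfold on /grucriwu/muha, → ok.
Calling almanac spanto on 2108-11-17, and observe -441.
I use recast re on 5727, MiB, MB, yielding 93831168/15625.
I call almanac monthend, and see 2110-02-28.
I try vault expunge on /grucriwu/birex, yielding ok.
Next I call vault pen on /sta, pojojo, — result: overwrote.
Then vault pen on /sta, prapisna, → overwrote.
I call vault openup on /sta, — result: prapisna.
I run vault pen on /grucriwu/muha/crem, sle: created.
I invoke vault openup on /sta, and observe prapisna.
I invoke almanac spanto on 2110-11-11, → 256.
I use almanac monthend, giving 2110-02-28.
I try vault openup on /grucriwu/muha/crem: sle.


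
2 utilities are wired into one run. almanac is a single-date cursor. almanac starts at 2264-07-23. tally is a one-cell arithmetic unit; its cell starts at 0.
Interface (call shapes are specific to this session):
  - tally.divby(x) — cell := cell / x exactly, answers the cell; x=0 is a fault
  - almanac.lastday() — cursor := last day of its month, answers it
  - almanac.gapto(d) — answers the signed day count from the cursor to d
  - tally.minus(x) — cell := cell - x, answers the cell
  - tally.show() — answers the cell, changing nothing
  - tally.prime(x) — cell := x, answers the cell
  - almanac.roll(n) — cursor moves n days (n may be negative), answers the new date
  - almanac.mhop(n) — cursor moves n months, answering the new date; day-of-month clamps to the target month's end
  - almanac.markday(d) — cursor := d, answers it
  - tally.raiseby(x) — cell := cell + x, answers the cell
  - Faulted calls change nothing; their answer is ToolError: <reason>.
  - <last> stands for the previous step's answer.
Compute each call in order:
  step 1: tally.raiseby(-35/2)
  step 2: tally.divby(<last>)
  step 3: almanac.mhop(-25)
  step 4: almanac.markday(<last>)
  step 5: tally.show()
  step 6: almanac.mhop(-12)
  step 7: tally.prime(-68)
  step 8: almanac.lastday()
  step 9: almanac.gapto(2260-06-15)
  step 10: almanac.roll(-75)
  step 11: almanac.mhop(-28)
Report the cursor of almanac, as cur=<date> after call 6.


Do: tally.raiseby[x: -35/2]
See: -35/2
Do: tally.divby[x: <last>]
See: 1
Do: almanac.mhop[n: -25]
See: 2262-06-23
Do: almanac.markday[d: <last>]
See: 2262-06-23
Do: tally.show[]
See: 1
Do: almanac.mhop[n: -12]
See: 2261-06-23
Do: tally.prime[x: -68]
See: -68
Do: almanac.lastday[]
See: 2261-06-30
Do: almanac.gapto[d: 2260-06-15]
See: -380
Do: almanac.roll[n: -75]
See: 2261-04-16
Do: almanac.mhop[n: -28]
See: 2258-12-16

Answer: cur=2261-06-23


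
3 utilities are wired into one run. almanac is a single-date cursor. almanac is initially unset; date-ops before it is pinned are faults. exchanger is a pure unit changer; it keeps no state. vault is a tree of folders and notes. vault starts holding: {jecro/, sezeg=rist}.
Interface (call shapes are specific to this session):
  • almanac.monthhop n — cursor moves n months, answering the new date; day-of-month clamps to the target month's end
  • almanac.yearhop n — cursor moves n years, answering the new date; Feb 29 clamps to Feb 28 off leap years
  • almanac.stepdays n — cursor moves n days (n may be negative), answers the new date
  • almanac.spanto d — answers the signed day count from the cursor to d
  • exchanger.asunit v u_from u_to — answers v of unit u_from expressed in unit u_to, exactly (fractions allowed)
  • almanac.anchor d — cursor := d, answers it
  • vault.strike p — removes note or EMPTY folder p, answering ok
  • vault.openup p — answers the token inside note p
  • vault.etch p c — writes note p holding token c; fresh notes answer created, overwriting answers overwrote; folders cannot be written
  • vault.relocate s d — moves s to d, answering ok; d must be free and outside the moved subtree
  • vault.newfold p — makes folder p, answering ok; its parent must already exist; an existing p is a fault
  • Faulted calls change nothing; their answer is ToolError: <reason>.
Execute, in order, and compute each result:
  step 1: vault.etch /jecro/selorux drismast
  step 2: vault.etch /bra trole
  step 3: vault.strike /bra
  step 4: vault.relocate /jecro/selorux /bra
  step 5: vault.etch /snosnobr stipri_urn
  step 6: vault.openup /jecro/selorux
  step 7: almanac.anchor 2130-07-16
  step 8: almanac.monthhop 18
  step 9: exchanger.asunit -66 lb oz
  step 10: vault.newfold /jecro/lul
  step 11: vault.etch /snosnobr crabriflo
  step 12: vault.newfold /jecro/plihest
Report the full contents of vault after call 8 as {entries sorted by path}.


Answer: {bra=drismast, jecro/, sezeg=rist, snosnobr=stipri_urn}

Derivation:
I invoke vault.etch(p→/jecro/selorux, c→drismast), and see created.
I use vault.etch(p→/bra, c→trole), — result: created.
Invoking vault.strike(p→/bra), and observe ok.
I run vault.relocate(s→/jecro/selorux, d→/bra), and see ok.
I run vault.etch(p→/snosnobr, c→stipri_urn), and get created.
Using vault.openup(p→/jecro/selorux), — result: ToolError: not found.
I use almanac.anchor(d→2130-07-16), giving 2130-07-16.
I use almanac.monthhop(n→18): 2132-01-16.
Using exchanger.asunit(v→-66, u_from→lb, u_to→oz), which returns -1056.
Invoking vault.newfold(p→/jecro/lul), and observe ok.
Calling vault.etch(p→/snosnobr, c→crabriflo): overwrote.
Using vault.newfold(p→/jecro/plihest), and see ok.


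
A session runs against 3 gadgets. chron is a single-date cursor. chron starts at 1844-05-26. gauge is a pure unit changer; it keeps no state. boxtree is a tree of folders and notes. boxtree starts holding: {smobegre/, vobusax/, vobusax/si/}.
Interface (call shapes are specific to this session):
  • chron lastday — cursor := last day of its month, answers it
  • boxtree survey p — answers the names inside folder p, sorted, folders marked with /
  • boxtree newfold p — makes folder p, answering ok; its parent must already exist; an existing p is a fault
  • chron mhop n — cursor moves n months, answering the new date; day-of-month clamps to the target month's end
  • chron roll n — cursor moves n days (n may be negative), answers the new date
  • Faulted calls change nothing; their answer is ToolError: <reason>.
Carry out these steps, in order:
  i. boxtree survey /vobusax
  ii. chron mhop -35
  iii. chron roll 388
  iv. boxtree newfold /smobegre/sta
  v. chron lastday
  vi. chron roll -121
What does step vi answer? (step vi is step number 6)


I call boxtree survey with p→/vobusax, and see [si/].
Using chron mhop with n→-35, giving 1841-06-26.
I run chron roll with n→388, yielding 1842-07-19.
I call boxtree newfold with p→/smobegre/sta, and see ok.
Now I run chron lastday(): 1842-07-31.
I run chron roll with n→-121, which returns 1842-04-01.

Answer: 1842-04-01


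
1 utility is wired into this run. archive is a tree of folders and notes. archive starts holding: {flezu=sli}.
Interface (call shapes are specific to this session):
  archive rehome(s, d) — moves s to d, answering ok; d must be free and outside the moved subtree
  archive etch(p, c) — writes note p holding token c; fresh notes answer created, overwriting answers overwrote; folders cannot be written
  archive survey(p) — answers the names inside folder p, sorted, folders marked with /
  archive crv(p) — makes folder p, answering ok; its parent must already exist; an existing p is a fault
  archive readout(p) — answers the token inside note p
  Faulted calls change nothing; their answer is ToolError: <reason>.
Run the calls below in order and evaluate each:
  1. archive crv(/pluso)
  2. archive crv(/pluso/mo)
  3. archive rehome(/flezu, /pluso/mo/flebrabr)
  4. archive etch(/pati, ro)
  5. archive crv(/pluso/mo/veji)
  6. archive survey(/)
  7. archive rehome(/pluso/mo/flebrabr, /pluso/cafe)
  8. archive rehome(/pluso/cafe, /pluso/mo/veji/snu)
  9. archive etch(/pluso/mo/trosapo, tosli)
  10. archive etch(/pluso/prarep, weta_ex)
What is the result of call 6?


Then archive crv with p='/pluso', giving ok.
I invoke archive crv with p='/pluso/mo', and see ok.
Calling archive rehome with s='/flezu', d='/pluso/mo/flebrabr', → ok.
I use archive etch with p='/pati', c='ro', and get created.
Next I call archive crv with p='/pluso/mo/veji', — result: ok.
I invoke archive survey with p='/', and observe [pati, pluso/].
I call archive rehome with s='/pluso/mo/flebrabr', d='/pluso/cafe', — result: ok.
I run archive rehome with s='/pluso/cafe', d='/pluso/mo/veji/snu', yielding ok.
Now I run archive etch with p='/pluso/mo/trosapo', c='tosli', — result: created.
I call archive etch with p='/pluso/prarep', c='weta_ex', and observe created.

Answer: [pati, pluso/]


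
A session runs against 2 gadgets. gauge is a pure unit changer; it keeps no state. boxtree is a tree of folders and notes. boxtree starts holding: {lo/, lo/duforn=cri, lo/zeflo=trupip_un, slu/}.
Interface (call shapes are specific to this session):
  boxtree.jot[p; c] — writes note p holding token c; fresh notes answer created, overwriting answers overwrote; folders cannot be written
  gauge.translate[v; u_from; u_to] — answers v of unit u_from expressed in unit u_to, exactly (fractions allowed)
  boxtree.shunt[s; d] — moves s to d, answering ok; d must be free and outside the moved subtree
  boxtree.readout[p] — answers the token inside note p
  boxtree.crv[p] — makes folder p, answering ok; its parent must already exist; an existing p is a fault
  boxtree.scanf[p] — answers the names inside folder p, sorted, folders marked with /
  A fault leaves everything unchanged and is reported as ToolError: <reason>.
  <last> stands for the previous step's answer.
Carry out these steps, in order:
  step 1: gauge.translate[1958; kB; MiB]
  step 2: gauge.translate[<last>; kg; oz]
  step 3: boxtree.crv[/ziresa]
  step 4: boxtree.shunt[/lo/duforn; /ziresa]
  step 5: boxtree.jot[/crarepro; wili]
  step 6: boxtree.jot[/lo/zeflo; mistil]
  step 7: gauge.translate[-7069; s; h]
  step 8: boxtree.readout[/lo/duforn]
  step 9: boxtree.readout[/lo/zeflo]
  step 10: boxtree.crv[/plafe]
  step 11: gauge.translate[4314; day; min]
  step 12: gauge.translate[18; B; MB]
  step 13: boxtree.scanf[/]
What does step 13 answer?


Answer: [crarepro, lo/, plafe/, slu/, ziresa/]

Derivation:
[in] translate v=1958 u_from=kB u_to=MiB
  122375/65536
[in] translate v=<last> u_from=kg u_to=oz
  4345703125/65977072
[in] crv p=/ziresa
  ok
[in] shunt s=/lo/duforn d=/ziresa
  ToolError: exists
[in] jot p=/crarepro c=wili
  created
[in] jot p=/lo/zeflo c=mistil
  overwrote
[in] translate v=-7069 u_from=s u_to=h
  -7069/3600
[in] readout p=/lo/duforn
  cri
[in] readout p=/lo/zeflo
  mistil
[in] crv p=/plafe
  ok
[in] translate v=4314 u_from=day u_to=min
  6212160
[in] translate v=18 u_from=B u_to=MB
  9/500000
[in] scanf p=/
  [crarepro, lo/, plafe/, slu/, ziresa/]


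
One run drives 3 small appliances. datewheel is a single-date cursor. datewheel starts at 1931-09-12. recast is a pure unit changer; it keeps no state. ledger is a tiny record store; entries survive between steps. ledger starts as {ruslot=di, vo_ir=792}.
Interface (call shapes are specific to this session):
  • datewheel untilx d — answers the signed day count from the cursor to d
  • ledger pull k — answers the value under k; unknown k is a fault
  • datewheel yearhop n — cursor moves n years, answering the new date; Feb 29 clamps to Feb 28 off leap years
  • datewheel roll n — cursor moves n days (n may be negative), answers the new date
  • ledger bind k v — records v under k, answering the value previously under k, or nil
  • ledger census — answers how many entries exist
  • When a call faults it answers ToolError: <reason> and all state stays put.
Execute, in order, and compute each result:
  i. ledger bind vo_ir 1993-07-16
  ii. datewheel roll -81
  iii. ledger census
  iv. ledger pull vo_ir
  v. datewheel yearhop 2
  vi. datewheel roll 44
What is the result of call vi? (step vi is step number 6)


Answer: 1933-08-06

Derivation:
Do: ledger bind[k=vo_ir; v=1993-07-16]
See: 792
Do: datewheel roll[n=-81]
See: 1931-06-23
Do: ledger census[]
See: 2
Do: ledger pull[k=vo_ir]
See: 1993-07-16
Do: datewheel yearhop[n=2]
See: 1933-06-23
Do: datewheel roll[n=44]
See: 1933-08-06


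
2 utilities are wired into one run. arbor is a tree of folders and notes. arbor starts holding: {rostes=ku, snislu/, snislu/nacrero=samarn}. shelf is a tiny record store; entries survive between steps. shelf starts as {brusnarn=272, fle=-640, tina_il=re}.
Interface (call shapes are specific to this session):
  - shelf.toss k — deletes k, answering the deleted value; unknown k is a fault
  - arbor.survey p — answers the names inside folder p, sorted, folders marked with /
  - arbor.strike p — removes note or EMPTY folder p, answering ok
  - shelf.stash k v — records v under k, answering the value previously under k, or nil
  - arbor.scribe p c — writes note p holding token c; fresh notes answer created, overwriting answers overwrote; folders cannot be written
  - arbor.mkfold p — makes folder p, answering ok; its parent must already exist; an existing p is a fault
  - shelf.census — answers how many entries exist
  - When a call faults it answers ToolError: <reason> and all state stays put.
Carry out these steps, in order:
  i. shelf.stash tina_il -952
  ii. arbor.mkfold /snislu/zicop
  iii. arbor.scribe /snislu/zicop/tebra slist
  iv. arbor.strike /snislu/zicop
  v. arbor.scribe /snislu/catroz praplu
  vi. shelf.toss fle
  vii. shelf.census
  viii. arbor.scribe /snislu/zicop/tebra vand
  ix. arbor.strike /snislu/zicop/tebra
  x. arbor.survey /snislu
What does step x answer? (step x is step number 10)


Answer: [catroz, nacrero, zicop/]

Derivation:
I call stash using tina_il, -952, and get re.
Now I run mkfold using /snislu/zicop, giving ok.
I try scribe using /snislu/zicop/tebra, slist, giving created.
Next I call strike using /snislu/zicop, which returns ToolError: not empty.
Next I call scribe using /snislu/catroz, praplu, yielding created.
Now I run toss using fle, and observe -640.
I run census, yielding 2.
I use scribe using /snislu/zicop/tebra, vand, which returns overwrote.
Invoking strike using /snislu/zicop/tebra, and see ok.
I run survey using /snislu, — result: [catroz, nacrero, zicop/].


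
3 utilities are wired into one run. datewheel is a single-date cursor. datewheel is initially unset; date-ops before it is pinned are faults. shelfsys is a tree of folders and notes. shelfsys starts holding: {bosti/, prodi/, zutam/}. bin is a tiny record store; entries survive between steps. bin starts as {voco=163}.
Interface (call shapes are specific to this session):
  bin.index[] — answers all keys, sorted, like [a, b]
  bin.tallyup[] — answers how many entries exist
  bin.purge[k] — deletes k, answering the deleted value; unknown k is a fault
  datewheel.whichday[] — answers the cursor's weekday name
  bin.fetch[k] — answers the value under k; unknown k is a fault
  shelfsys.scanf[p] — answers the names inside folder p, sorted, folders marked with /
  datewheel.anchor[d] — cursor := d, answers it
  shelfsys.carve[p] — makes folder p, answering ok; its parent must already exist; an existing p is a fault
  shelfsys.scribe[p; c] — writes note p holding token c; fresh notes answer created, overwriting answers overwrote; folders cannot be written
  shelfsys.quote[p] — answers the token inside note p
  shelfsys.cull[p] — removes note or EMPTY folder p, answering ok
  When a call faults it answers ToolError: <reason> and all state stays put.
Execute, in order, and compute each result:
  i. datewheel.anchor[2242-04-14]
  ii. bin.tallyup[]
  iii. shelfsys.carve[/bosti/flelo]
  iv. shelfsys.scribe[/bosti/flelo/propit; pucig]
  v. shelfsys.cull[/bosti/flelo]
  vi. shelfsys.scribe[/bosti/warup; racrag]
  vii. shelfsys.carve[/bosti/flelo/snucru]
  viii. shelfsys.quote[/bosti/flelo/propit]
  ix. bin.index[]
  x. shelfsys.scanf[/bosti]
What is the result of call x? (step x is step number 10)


Answer: [flelo/, warup]

Derivation:
Step: datewheel.anchor[d='2242-04-14']
Result: 2242-04-14
Step: bin.tallyup[]
Result: 1
Step: shelfsys.carve[p='/bosti/flelo']
Result: ok
Step: shelfsys.scribe[p='/bosti/flelo/propit'; c='pucig']
Result: created
Step: shelfsys.cull[p='/bosti/flelo']
Result: ToolError: not empty
Step: shelfsys.scribe[p='/bosti/warup'; c='racrag']
Result: created
Step: shelfsys.carve[p='/bosti/flelo/snucru']
Result: ok
Step: shelfsys.quote[p='/bosti/flelo/propit']
Result: pucig
Step: bin.index[]
Result: [voco]
Step: shelfsys.scanf[p='/bosti']
Result: [flelo/, warup]


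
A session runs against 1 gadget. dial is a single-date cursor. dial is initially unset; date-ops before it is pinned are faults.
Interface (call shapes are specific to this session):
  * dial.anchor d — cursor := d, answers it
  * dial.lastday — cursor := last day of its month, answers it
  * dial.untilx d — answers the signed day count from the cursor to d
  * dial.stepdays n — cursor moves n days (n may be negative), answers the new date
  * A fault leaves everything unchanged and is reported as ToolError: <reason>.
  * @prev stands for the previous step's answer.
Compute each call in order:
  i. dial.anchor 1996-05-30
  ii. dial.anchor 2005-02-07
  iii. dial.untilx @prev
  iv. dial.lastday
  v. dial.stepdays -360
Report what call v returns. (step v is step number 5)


Answer: 2004-03-05

Derivation:
>>> dial.anchor d→1996-05-30
  1996-05-30
>>> dial.anchor d→2005-02-07
  2005-02-07
>>> dial.untilx d→@prev
  0
>>> dial.lastday
  2005-02-28
>>> dial.stepdays n→-360
  2004-03-05


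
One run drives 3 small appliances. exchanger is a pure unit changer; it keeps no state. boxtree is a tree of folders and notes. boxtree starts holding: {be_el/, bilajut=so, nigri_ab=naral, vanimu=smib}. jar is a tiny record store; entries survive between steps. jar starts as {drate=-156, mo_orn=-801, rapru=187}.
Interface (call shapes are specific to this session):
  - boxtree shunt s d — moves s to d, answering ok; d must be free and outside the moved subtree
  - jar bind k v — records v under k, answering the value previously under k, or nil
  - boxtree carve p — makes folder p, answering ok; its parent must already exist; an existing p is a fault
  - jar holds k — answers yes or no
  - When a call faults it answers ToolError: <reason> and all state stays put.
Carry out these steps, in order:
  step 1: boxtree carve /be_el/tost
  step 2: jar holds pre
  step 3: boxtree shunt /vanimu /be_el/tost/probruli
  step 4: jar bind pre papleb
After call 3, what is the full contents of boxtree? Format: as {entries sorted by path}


! boxtree carve(p: /be_el/tost) -> ok
! jar holds(k: pre) -> no
! boxtree shunt(s: /vanimu, d: /be_el/tost/probruli) -> ok
! jar bind(k: pre, v: papleb) -> nil

Answer: {be_el/, be_el/tost/, be_el/tost/probruli=smib, bilajut=so, nigri_ab=naral}


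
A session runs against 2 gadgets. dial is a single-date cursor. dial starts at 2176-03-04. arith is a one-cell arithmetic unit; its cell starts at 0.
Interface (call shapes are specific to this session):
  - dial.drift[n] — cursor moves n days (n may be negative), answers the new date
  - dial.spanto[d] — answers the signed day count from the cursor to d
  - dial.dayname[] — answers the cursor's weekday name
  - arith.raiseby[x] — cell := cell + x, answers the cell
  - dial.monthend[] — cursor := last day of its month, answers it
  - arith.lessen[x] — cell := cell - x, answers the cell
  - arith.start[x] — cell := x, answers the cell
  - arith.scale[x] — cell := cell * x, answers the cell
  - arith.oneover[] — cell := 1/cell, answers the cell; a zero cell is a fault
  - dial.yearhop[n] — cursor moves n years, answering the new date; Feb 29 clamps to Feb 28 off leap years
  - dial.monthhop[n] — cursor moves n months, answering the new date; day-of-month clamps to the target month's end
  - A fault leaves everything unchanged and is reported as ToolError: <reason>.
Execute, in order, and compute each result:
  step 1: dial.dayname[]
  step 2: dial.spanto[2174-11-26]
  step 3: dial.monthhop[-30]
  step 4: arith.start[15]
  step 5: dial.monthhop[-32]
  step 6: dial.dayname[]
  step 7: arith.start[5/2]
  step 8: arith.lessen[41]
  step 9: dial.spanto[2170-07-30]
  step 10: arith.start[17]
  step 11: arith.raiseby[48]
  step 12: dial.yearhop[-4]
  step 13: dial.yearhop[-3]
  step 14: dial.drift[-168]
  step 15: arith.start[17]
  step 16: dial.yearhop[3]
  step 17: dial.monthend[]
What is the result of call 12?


→ dial.dayname()
← Monday
→ dial.spanto(d: 2174-11-26)
← -464
→ dial.monthhop(n: -30)
← 2173-09-04
→ arith.start(x: 15)
← 15
→ dial.monthhop(n: -32)
← 2171-01-04
→ dial.dayname()
← Friday
→ arith.start(x: 5/2)
← 5/2
→ arith.lessen(x: 41)
← -77/2
→ dial.spanto(d: 2170-07-30)
← -158
→ arith.start(x: 17)
← 17
→ arith.raiseby(x: 48)
← 65
→ dial.yearhop(n: -4)
← 2167-01-04
→ dial.yearhop(n: -3)
← 2164-01-04
→ dial.drift(n: -168)
← 2163-07-20
→ arith.start(x: 17)
← 17
→ dial.yearhop(n: 3)
← 2166-07-20
→ dial.monthend()
← 2166-07-31

Answer: 2167-01-04


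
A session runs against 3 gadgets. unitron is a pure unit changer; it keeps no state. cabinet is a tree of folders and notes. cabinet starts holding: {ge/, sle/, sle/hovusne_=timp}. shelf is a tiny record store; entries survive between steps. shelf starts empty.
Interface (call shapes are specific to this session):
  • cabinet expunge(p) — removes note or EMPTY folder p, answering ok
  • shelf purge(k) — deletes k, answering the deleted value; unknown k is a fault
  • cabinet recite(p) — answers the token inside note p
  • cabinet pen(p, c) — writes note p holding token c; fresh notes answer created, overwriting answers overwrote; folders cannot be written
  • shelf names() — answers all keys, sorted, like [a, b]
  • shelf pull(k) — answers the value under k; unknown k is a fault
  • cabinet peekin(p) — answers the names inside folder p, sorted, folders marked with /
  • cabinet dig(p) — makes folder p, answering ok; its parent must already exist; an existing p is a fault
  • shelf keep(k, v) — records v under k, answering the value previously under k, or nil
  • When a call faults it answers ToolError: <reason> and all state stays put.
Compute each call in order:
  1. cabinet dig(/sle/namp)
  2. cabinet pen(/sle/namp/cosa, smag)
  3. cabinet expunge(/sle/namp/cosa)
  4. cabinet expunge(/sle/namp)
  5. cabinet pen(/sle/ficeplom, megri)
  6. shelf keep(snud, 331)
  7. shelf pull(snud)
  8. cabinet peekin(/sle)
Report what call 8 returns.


Answer: [ficeplom, hovusne_]

Derivation:
% cabinet dig p: /sle/namp
:: ok
% cabinet pen p: /sle/namp/cosa c: smag
:: created
% cabinet expunge p: /sle/namp/cosa
:: ok
% cabinet expunge p: /sle/namp
:: ok
% cabinet pen p: /sle/ficeplom c: megri
:: created
% shelf keep k: snud v: 331
:: nil
% shelf pull k: snud
:: 331
% cabinet peekin p: /sle
:: [ficeplom, hovusne_]


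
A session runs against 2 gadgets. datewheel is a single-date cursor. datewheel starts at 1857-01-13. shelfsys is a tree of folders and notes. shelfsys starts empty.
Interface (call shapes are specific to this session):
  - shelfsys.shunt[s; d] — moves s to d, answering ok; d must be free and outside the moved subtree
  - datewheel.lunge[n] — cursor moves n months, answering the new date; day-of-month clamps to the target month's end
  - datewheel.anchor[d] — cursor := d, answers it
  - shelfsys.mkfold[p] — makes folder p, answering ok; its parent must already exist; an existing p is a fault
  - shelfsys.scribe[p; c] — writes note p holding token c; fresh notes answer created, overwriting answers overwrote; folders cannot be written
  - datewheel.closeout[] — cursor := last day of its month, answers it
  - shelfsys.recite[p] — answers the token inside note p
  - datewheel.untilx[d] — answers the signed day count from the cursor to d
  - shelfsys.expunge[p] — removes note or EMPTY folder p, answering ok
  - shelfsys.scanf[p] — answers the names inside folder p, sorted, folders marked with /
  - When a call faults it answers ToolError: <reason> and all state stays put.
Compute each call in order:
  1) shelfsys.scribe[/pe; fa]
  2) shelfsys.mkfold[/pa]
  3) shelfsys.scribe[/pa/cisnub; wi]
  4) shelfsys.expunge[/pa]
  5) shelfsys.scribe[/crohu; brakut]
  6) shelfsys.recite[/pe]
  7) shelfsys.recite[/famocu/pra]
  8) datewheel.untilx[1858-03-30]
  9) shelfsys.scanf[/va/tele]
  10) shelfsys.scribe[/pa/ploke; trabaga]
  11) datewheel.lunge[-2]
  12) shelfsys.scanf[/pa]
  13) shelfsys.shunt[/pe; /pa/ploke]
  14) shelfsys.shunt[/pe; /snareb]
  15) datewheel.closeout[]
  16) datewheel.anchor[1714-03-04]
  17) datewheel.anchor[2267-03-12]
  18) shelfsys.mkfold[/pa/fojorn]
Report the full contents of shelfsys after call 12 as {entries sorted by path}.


==> scribe(p=/pe, c=fa)
<== created
==> mkfold(p=/pa)
<== ok
==> scribe(p=/pa/cisnub, c=wi)
<== created
==> expunge(p=/pa)
<== ToolError: not empty
==> scribe(p=/crohu, c=brakut)
<== created
==> recite(p=/pe)
<== fa
==> recite(p=/famocu/pra)
<== ToolError: not found
==> untilx(d=1858-03-30)
<== 441
==> scanf(p=/va/tele)
<== ToolError: not found
==> scribe(p=/pa/ploke, c=trabaga)
<== created
==> lunge(n=-2)
<== 1856-11-13
==> scanf(p=/pa)
<== [cisnub, ploke]
==> shunt(s=/pe, d=/pa/ploke)
<== ToolError: exists
==> shunt(s=/pe, d=/snareb)
<== ok
==> closeout()
<== 1856-11-30
==> anchor(d=1714-03-04)
<== 1714-03-04
==> anchor(d=2267-03-12)
<== 2267-03-12
==> mkfold(p=/pa/fojorn)
<== ok

Answer: {crohu=brakut, pa/, pa/cisnub=wi, pa/ploke=trabaga, pe=fa}


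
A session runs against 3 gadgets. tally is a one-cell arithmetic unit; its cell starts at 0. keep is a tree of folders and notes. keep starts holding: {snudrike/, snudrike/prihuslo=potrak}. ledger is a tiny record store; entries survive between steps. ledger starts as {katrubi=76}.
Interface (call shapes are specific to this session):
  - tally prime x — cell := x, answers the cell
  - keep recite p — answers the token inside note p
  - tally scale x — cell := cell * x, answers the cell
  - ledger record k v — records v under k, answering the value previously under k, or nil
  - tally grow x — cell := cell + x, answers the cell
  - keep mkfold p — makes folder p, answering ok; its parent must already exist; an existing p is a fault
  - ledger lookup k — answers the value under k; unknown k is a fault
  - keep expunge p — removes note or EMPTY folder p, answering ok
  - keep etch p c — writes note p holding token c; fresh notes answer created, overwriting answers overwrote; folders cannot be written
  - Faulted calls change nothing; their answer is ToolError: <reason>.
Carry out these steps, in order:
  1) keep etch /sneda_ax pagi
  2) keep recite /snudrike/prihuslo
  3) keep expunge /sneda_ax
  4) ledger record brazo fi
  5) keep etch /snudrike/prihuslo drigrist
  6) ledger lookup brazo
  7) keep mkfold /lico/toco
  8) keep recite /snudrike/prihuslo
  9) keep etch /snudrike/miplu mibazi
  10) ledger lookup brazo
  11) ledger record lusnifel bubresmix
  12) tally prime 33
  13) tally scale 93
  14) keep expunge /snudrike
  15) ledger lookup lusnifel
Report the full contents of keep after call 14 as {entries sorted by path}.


CALL keep etch[p→/sneda_ax; c→pagi]
RET  created
CALL keep recite[p→/snudrike/prihuslo]
RET  potrak
CALL keep expunge[p→/sneda_ax]
RET  ok
CALL ledger record[k→brazo; v→fi]
RET  nil
CALL keep etch[p→/snudrike/prihuslo; c→drigrist]
RET  overwrote
CALL ledger lookup[k→brazo]
RET  fi
CALL keep mkfold[p→/lico/toco]
RET  ToolError: no parent
CALL keep recite[p→/snudrike/prihuslo]
RET  drigrist
CALL keep etch[p→/snudrike/miplu; c→mibazi]
RET  created
CALL ledger lookup[k→brazo]
RET  fi
CALL ledger record[k→lusnifel; v→bubresmix]
RET  nil
CALL tally prime[x→33]
RET  33
CALL tally scale[x→93]
RET  3069
CALL keep expunge[p→/snudrike]
RET  ToolError: not empty
CALL ledger lookup[k→lusnifel]
RET  bubresmix

Answer: {snudrike/, snudrike/miplu=mibazi, snudrike/prihuslo=drigrist}
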